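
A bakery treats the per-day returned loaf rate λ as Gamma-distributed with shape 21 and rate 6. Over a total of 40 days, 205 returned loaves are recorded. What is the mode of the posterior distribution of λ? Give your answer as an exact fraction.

Total count 205 over total exposure 40 days.
By Gamma–Poisson conjugacy, the posterior is Gamma(α + Σx, β + Σt) = Gamma(21 + 205, 6 + 40) = Gamma(226, 46).
Posterior mode = (α'−1)/β' = 225/46.

225/46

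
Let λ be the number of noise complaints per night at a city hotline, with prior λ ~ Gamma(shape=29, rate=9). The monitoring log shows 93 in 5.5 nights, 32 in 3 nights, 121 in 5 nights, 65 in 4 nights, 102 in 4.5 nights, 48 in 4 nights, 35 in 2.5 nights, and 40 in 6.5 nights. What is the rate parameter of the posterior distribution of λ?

Total count: 93 + 32 + 121 + 65 + 102 + 48 + 35 + 40 = 536.
Total exposure: 5.5 + 3 + 5 + 4 + 4.5 + 4 + 2.5 + 6.5 = 35 nights.
Conjugate update: add total count to the shape and total exposure to the rate, giving Gamma(565, 44).

44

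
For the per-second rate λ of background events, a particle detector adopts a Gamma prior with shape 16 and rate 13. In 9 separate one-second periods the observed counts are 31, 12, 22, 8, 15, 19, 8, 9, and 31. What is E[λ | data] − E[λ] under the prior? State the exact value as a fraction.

Total count: 31 + 12 + 22 + 8 + 15 + 19 + 8 + 9 + 31 = 155.
Total exposure: 9 seconds.
Posterior: α' = 16 + 155 = 171, β' = 13 + 9 = 22.
Posterior mean = 171/22 = 171/22; prior mean = 16/13 = 16/13. Difference = 171/22 − 16/13 = 1871/286.

1871/286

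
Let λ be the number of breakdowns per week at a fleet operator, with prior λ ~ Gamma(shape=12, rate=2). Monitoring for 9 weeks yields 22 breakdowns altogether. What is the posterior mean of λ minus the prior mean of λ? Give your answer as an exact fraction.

Total count 22 over total exposure 9 weeks.
The Gamma prior is conjugate for the Poisson rate, so λ | data ~ Gamma(12+22, 2+9) = Gamma(34, 11).
Posterior mean = 34/11 = 34/11; prior mean = 12/2 = 6. Difference = 34/11 − 6 = -32/11.

-32/11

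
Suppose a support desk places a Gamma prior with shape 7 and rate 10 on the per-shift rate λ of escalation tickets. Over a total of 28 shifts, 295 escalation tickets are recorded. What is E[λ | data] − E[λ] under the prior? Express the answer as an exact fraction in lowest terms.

Total count 295 over total exposure 28 shifts.
The Gamma prior is conjugate for the Poisson rate, so λ | data ~ Gamma(7+295, 10+28) = Gamma(302, 38).
Posterior mean = 302/38 = 151/19; prior mean = 7/10 = 7/10. Difference = 151/19 − 7/10 = 1377/190.

1377/190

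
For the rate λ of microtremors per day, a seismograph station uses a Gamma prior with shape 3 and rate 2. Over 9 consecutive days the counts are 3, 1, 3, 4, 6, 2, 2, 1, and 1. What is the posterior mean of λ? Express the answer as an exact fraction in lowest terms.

Total count: 3 + 1 + 3 + 4 + 6 + 2 + 2 + 1 + 1 = 23.
Total exposure: 9 days.
The Gamma prior is conjugate for the Poisson rate, so λ | data ~ Gamma(3+23, 2+9) = Gamma(26, 11).
Posterior mean = α'/β' = 26/11.

26/11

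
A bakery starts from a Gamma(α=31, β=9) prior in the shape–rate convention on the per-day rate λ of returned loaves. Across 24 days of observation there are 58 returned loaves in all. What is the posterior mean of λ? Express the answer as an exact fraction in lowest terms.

89/33

Total count 58 over total exposure 24 days.
The Gamma prior is conjugate for the Poisson rate, so λ | data ~ Gamma(31+58, 9+24) = Gamma(89, 33).
Posterior mean = α'/β' = 89/33.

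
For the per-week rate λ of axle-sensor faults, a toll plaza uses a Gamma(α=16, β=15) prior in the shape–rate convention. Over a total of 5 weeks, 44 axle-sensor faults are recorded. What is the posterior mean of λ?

Total count 44 over total exposure 5 weeks.
Conjugate update: add total count to the shape and total exposure to the rate, giving Gamma(60, 20).
Posterior mean = α'/β' = 60/20 = 3.

3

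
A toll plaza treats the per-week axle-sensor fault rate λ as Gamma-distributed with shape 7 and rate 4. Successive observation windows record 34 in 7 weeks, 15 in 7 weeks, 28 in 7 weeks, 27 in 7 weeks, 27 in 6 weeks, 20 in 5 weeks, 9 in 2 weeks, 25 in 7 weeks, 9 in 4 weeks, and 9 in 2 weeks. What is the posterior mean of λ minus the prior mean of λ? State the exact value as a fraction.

Total count: 34 + 15 + 28 + 27 + 27 + 20 + 9 + 25 + 9 + 9 = 203.
Total exposure: 7 + 7 + 7 + 7 + 6 + 5 + 2 + 7 + 4 + 2 = 54 weeks.
The Gamma prior is conjugate for the Poisson rate, so λ | data ~ Gamma(7+203, 4+54) = Gamma(210, 58).
Posterior mean = 210/58 = 105/29; prior mean = 7/4 = 7/4. Difference = 105/29 − 7/4 = 217/116.

217/116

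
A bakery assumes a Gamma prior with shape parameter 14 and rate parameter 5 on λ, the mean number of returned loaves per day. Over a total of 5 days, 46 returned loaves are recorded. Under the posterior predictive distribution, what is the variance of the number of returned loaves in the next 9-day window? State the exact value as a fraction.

Total count 46 over total exposure 5 days.
By Gamma–Poisson conjugacy, the posterior is Gamma(α + Σx, β + Σt) = Gamma(14 + 46, 5 + 5) = Gamma(60, 10).
The posterior predictive for a window of length T is Negative Binomial with variance T·α'·(β'+T)/β'² = 9·60·19/100 = 513/5.

513/5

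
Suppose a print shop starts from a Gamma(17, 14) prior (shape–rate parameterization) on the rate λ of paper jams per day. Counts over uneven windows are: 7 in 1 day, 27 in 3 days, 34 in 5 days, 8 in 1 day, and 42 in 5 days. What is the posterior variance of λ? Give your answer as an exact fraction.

Total count: 7 + 27 + 34 + 8 + 42 = 118.
Total exposure: 1 + 3 + 5 + 1 + 5 = 15 days.
By Gamma–Poisson conjugacy, the posterior is Gamma(α + Σx, β + Σt) = Gamma(17 + 118, 14 + 15) = Gamma(135, 29).
Posterior variance = α'/β'² = 135/841.

135/841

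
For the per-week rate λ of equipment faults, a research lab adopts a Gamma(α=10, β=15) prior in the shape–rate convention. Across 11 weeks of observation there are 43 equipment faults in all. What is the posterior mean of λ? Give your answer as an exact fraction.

Total count 43 over total exposure 11 weeks.
The Gamma prior is conjugate for the Poisson rate, so λ | data ~ Gamma(10+43, 15+11) = Gamma(53, 26).
Posterior mean = α'/β' = 53/26.

53/26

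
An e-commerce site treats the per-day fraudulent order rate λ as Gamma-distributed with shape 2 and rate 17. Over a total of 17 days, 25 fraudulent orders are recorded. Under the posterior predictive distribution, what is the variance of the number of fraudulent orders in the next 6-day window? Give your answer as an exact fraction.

Total count 25 over total exposure 17 days.
The Gamma prior is conjugate for the Poisson rate, so λ | data ~ Gamma(2+25, 17+17) = Gamma(27, 34).
The posterior predictive for a window of length T is Negative Binomial with variance T·α'·(β'+T)/β'² = 6·27·40/1156 = 1620/289.

1620/289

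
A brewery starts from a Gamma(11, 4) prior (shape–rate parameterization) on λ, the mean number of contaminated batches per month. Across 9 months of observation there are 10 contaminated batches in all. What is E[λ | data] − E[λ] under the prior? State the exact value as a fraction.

-59/52

Total count 10 over total exposure 9 months.
The Gamma prior is conjugate for the Poisson rate, so λ | data ~ Gamma(11+10, 4+9) = Gamma(21, 13).
Posterior mean = 21/13 = 21/13; prior mean = 11/4 = 11/4. Difference = 21/13 − 11/4 = -59/52.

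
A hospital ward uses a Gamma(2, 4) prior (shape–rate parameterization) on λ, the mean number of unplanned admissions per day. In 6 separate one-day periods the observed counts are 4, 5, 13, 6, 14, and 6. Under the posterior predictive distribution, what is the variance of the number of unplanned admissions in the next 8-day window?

72

Total count: 4 + 5 + 13 + 6 + 14 + 6 = 48.
Total exposure: 6 days.
Conjugate update: add total count to the shape and total exposure to the rate, giving Gamma(50, 10).
The posterior predictive for a window of length T is Negative Binomial with variance T·α'·(β'+T)/β'² = 8·50·18/100 = 72.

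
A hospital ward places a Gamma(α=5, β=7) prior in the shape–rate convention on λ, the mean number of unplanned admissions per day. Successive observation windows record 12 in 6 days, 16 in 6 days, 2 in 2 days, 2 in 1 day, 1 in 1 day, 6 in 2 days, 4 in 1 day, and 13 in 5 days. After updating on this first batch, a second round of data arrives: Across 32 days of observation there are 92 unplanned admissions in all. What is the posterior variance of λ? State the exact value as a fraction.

Total count: 12 + 16 + 2 + 2 + 1 + 6 + 4 + 13 = 56.
Total exposure: 6 + 6 + 2 + 1 + 1 + 2 + 1 + 5 = 24 days.
After the first batch: Gamma(5 + 56, 7 + 24) = Gamma(61, 31).
Total count 92 over total exposure 32 days.
After the second batch: Gamma(61 + 92, 31 + 32) = Gamma(153, 63).
Posterior variance = α'/β'² = 153/3969 = 17/441.

17/441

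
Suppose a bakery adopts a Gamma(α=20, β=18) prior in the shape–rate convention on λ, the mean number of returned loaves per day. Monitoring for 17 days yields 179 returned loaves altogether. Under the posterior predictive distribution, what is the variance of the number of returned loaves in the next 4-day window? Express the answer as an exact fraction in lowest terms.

Total count 179 over total exposure 17 days.
Conjugate update: add total count to the shape and total exposure to the rate, giving Gamma(199, 35).
The posterior predictive for a window of length T is Negative Binomial with variance T·α'·(β'+T)/β'² = 4·199·39/1225 = 31044/1225.

31044/1225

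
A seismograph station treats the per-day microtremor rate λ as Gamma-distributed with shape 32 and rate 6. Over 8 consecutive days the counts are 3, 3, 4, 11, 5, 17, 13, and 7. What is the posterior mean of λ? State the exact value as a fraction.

Total count: 3 + 3 + 4 + 11 + 5 + 17 + 13 + 7 = 63.
Total exposure: 8 days.
The Gamma prior is conjugate for the Poisson rate, so λ | data ~ Gamma(32+63, 6+8) = Gamma(95, 14).
Posterior mean = α'/β' = 95/14.

95/14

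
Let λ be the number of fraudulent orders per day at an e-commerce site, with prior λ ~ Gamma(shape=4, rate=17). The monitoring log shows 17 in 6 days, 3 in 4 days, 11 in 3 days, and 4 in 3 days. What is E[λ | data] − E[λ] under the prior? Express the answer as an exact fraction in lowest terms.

Total count: 17 + 3 + 11 + 4 = 35.
Total exposure: 6 + 4 + 3 + 3 = 16 days.
Posterior: α' = 4 + 35 = 39, β' = 17 + 16 = 33.
Posterior mean = 39/33 = 13/11; prior mean = 4/17 = 4/17. Difference = 13/11 − 4/17 = 177/187.

177/187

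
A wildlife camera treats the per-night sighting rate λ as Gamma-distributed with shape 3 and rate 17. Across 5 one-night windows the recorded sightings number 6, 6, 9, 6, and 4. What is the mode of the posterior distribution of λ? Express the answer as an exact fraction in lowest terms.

Total count: 6 + 6 + 9 + 6 + 4 = 31.
Total exposure: 5 nights.
By Gamma–Poisson conjugacy, the posterior is Gamma(α + Σx, β + Σt) = Gamma(3 + 31, 17 + 5) = Gamma(34, 22).
Posterior mode = (α'−1)/β' = 33/22 = 3/2.

3/2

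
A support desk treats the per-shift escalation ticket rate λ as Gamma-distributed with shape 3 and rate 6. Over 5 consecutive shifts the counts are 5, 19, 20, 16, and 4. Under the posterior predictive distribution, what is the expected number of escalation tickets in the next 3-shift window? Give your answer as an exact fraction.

Total count: 5 + 19 + 20 + 16 + 4 = 64.
Total exposure: 5 shifts.
Gamma(α, β) with Poisson data over total exposure Σt gives posterior Gamma(α+Σx, β+Σt) = Gamma(67, 11).
Predictive mean over a 3-shift window = T·E[λ|data] = 3·67/11 = 201/11.

201/11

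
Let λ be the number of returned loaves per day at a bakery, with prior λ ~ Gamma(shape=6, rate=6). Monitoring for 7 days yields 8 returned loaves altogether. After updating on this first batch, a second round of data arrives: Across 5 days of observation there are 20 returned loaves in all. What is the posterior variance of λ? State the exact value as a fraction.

Total count 8 over total exposure 7 days.
After the first batch: Gamma(6 + 8, 6 + 7) = Gamma(14, 13).
Total count 20 over total exposure 5 days.
After the second batch: Gamma(14 + 20, 13 + 5) = Gamma(34, 18).
Posterior variance = α'/β'² = 34/324 = 17/162.

17/162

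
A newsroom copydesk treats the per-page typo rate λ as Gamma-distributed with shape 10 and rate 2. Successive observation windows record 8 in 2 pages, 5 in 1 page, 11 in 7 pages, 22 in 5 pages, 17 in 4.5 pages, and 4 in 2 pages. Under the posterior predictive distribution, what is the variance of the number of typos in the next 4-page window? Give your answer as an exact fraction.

33880/2209

Total count: 8 + 5 + 11 + 22 + 17 + 4 = 67.
Total exposure: 2 + 1 + 7 + 5 + 4.5 + 2 = 21.5 pages.
By Gamma–Poisson conjugacy, the posterior is Gamma(α + Σx, β + Σt) = Gamma(10 + 67, 2 + 21.5) = Gamma(77, 47/2).
The posterior predictive for a window of length T is Negative Binomial with variance T·α'·(β'+T)/β'² = 4·77·(55/2)/(2209/4) = 33880/2209.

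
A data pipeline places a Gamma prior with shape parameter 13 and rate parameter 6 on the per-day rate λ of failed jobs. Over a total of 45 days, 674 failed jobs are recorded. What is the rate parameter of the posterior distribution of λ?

51

Total count 674 over total exposure 45 days.
Conjugate update: add total count to the shape and total exposure to the rate, giving Gamma(687, 51).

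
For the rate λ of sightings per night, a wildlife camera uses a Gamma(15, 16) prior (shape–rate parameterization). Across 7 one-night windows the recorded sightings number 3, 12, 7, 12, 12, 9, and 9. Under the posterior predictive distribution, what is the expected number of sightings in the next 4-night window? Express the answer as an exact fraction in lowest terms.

Total count: 3 + 12 + 7 + 12 + 12 + 9 + 9 = 64.
Total exposure: 7 nights.
Gamma(α, β) with Poisson data over total exposure Σt gives posterior Gamma(α+Σx, β+Σt) = Gamma(79, 23).
Predictive mean over a 4-night window = T·E[λ|data] = 4·79/23 = 316/23.

316/23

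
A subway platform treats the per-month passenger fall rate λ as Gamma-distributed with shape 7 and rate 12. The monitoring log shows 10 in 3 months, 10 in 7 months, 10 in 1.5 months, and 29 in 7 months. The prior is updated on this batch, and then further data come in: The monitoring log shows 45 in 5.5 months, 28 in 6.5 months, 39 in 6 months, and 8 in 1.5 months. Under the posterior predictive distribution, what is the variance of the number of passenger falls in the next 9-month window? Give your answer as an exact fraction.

Total count: 10 + 10 + 10 + 29 = 59.
Total exposure: 3 + 7 + 1.5 + 7 = 18.5 months.
After the first batch: Gamma(7 + 59, 12 + 18.5) = Gamma(66, 61/2).
Total count: 45 + 28 + 39 + 8 = 120.
Total exposure: 5.5 + 6.5 + 6 + 1.5 = 19.5 months.
After the second batch: Gamma(66 + 120, 61/2 + 19.5) = Gamma(186, 50).
The posterior predictive for a window of length T is Negative Binomial with variance T·α'·(β'+T)/β'² = 9·186·59/2500 = 49383/1250.

49383/1250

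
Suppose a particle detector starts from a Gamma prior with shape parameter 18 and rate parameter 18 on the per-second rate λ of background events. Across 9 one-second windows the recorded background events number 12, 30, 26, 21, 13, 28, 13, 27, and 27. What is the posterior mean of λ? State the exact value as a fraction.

215/27

Total count: 12 + 30 + 26 + 21 + 13 + 28 + 13 + 27 + 27 = 197.
Total exposure: 9 seconds.
The Gamma prior is conjugate for the Poisson rate, so λ | data ~ Gamma(18+197, 18+9) = Gamma(215, 27).
Posterior mean = α'/β' = 215/27.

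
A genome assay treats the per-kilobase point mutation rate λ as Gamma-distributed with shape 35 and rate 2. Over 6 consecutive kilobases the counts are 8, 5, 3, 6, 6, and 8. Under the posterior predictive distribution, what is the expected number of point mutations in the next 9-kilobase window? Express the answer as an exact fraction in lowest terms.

Total count: 8 + 5 + 3 + 6 + 6 + 8 = 36.
Total exposure: 6 kilobases.
Gamma(α, β) with Poisson data over total exposure Σt gives posterior Gamma(α+Σx, β+Σt) = Gamma(71, 8).
Predictive mean over a 9-kilobase window = T·E[λ|data] = 9·71/8 = 639/8.

639/8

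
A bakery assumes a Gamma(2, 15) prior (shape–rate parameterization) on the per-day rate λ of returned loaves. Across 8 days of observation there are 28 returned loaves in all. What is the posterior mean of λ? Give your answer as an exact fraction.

30/23

Total count 28 over total exposure 8 days.
By Gamma–Poisson conjugacy, the posterior is Gamma(α + Σx, β + Σt) = Gamma(2 + 28, 15 + 8) = Gamma(30, 23).
Posterior mean = α'/β' = 30/23.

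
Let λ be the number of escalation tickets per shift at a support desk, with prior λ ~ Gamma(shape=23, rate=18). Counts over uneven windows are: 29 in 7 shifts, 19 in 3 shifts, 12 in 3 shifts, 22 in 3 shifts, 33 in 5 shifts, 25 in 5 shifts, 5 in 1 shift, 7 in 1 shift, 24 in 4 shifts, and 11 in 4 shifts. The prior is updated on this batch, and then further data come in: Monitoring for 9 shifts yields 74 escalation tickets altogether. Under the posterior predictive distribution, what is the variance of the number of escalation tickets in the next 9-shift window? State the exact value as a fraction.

2272/49

Total count: 29 + 19 + 12 + 22 + 33 + 25 + 5 + 7 + 24 + 11 = 187.
Total exposure: 7 + 3 + 3 + 3 + 5 + 5 + 1 + 1 + 4 + 4 = 36 shifts.
After the first batch: Gamma(23 + 187, 18 + 36) = Gamma(210, 54).
Total count 74 over total exposure 9 shifts.
After the second batch: Gamma(210 + 74, 54 + 9) = Gamma(284, 63).
The posterior predictive for a window of length T is Negative Binomial with variance T·α'·(β'+T)/β'² = 9·284·72/3969 = 2272/49.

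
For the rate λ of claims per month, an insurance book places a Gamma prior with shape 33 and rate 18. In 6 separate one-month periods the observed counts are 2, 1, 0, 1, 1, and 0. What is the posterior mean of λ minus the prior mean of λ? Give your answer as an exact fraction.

-1/4

Total count: 2 + 1 + 0 + 1 + 1 + 0 = 5.
Total exposure: 6 months.
Gamma(α, β) with Poisson data over total exposure Σt gives posterior Gamma(α+Σx, β+Σt) = Gamma(38, 24).
Posterior mean = 38/24 = 19/12; prior mean = 33/18 = 11/6. Difference = 19/12 − 11/6 = -1/4.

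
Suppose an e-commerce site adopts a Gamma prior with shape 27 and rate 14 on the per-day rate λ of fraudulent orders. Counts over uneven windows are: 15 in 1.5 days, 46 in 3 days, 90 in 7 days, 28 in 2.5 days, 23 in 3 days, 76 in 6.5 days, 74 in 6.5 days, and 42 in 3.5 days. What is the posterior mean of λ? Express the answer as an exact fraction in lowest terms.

Total count: 15 + 46 + 90 + 28 + 23 + 76 + 74 + 42 = 394.
Total exposure: 1.5 + 3 + 7 + 2.5 + 3 + 6.5 + 6.5 + 3.5 = 33.5 days.
By Gamma–Poisson conjugacy, the posterior is Gamma(α + Σx, β + Σt) = Gamma(27 + 394, 14 + 33.5) = Gamma(421, 95/2).
Posterior mean = α'/β' = 421/(95/2) = 842/95.

842/95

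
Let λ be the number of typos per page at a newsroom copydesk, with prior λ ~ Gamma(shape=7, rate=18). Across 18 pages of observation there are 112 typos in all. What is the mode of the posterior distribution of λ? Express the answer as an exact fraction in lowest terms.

Total count 112 over total exposure 18 pages.
Gamma(α, β) with Poisson data over total exposure Σt gives posterior Gamma(α+Σx, β+Σt) = Gamma(119, 36).
Posterior mode = (α'−1)/β' = 118/36 = 59/18.

59/18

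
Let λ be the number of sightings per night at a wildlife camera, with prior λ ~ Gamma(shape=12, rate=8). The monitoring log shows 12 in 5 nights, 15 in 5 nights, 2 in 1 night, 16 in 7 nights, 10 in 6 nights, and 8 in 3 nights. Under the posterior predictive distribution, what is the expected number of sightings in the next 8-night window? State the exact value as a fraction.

120/7

Total count: 12 + 15 + 2 + 16 + 10 + 8 = 63.
Total exposure: 5 + 5 + 1 + 7 + 6 + 3 = 27 nights.
By Gamma–Poisson conjugacy, the posterior is Gamma(α + Σx, β + Σt) = Gamma(12 + 63, 8 + 27) = Gamma(75, 35).
Predictive mean over an 8-night window = T·E[λ|data] = 8·75/35 = 120/7.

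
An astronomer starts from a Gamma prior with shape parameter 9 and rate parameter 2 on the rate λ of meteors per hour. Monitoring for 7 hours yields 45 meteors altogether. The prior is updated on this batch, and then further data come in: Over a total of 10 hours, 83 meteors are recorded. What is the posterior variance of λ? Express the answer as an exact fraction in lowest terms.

Total count 45 over total exposure 7 hours.
After the first batch: Gamma(9 + 45, 2 + 7) = Gamma(54, 9).
Total count 83 over total exposure 10 hours.
After the second batch: Gamma(54 + 83, 9 + 10) = Gamma(137, 19).
Posterior variance = α'/β'² = 137/361.

137/361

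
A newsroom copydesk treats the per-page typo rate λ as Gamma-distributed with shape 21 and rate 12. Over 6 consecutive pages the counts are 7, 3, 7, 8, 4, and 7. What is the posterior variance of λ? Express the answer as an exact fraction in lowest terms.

19/108

Total count: 7 + 3 + 7 + 8 + 4 + 7 = 36.
Total exposure: 6 pages.
By Gamma–Poisson conjugacy, the posterior is Gamma(α + Σx, β + Σt) = Gamma(21 + 36, 12 + 6) = Gamma(57, 18).
Posterior variance = α'/β'² = 57/324 = 19/108.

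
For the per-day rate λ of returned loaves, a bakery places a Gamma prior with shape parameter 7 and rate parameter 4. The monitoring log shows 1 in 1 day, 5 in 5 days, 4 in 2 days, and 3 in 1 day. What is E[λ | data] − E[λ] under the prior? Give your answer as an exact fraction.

Total count: 1 + 5 + 4 + 3 = 13.
Total exposure: 1 + 5 + 2 + 1 = 9 days.
Posterior: α' = 7 + 13 = 20, β' = 4 + 9 = 13.
Posterior mean = 20/13 = 20/13; prior mean = 7/4 = 7/4. Difference = 20/13 − 7/4 = -11/52.

-11/52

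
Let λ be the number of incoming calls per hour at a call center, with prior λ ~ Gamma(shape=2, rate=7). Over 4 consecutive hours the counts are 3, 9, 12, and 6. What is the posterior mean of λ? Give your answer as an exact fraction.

Total count: 3 + 9 + 12 + 6 = 30.
Total exposure: 4 hours.
The Gamma prior is conjugate for the Poisson rate, so λ | data ~ Gamma(2+30, 7+4) = Gamma(32, 11).
Posterior mean = α'/β' = 32/11.

32/11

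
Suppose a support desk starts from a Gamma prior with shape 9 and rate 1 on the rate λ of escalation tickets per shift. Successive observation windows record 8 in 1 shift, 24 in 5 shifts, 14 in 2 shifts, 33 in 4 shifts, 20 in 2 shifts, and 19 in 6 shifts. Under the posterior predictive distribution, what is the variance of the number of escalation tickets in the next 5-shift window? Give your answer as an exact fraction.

Total count: 8 + 24 + 14 + 33 + 20 + 19 = 118.
Total exposure: 1 + 5 + 2 + 4 + 2 + 6 = 20 shifts.
Gamma(α, β) with Poisson data over total exposure Σt gives posterior Gamma(α+Σx, β+Σt) = Gamma(127, 21).
The posterior predictive for a window of length T is Negative Binomial with variance T·α'·(β'+T)/β'² = 5·127·26/441 = 16510/441.

16510/441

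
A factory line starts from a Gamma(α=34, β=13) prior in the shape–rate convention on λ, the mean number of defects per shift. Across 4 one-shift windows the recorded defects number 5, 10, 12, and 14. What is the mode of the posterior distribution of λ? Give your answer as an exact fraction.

74/17

Total count: 5 + 10 + 12 + 14 = 41.
Total exposure: 4 shifts.
Gamma(α, β) with Poisson data over total exposure Σt gives posterior Gamma(α+Σx, β+Σt) = Gamma(75, 17).
Posterior mode = (α'−1)/β' = 74/17.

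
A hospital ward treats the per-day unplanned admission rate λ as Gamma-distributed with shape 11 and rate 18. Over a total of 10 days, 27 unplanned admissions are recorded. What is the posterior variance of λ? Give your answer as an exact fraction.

Total count 27 over total exposure 10 days.
Conjugate update: add total count to the shape and total exposure to the rate, giving Gamma(38, 28).
Posterior variance = α'/β'² = 38/784 = 19/392.

19/392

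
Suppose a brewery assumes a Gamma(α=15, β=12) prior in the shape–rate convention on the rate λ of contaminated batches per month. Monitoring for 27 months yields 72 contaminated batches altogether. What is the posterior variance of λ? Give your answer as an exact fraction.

29/507

Total count 72 over total exposure 27 months.
Gamma(α, β) with Poisson data over total exposure Σt gives posterior Gamma(α+Σx, β+Σt) = Gamma(87, 39).
Posterior variance = α'/β'² = 87/1521 = 29/507.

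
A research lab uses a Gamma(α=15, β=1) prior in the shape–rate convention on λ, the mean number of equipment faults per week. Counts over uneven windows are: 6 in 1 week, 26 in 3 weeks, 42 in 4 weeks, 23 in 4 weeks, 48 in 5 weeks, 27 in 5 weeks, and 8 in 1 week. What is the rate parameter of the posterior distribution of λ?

Total count: 6 + 26 + 42 + 23 + 48 + 27 + 8 = 180.
Total exposure: 1 + 3 + 4 + 4 + 5 + 5 + 1 = 23 weeks.
The Gamma prior is conjugate for the Poisson rate, so λ | data ~ Gamma(15+180, 1+23) = Gamma(195, 24).

24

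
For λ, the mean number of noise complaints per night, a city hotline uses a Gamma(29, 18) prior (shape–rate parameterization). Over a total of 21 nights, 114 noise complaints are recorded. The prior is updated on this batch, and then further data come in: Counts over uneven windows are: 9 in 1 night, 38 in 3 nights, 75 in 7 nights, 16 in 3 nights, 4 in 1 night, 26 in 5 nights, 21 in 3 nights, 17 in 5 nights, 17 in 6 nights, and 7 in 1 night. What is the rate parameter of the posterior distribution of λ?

74

Total count 114 over total exposure 21 nights.
After the first batch: Gamma(29 + 114, 18 + 21) = Gamma(143, 39).
Total count: 9 + 38 + 75 + 16 + 4 + 26 + 21 + 17 + 17 + 7 = 230.
Total exposure: 1 + 3 + 7 + 3 + 1 + 5 + 3 + 5 + 6 + 1 = 35 nights.
After the second batch: Gamma(143 + 230, 39 + 35) = Gamma(373, 74).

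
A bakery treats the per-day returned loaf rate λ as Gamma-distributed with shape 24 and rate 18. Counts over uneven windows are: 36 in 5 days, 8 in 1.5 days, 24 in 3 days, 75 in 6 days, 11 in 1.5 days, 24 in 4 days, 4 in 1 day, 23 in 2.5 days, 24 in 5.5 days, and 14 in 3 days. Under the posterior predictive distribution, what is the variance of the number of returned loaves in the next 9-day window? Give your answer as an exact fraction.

Total count: 36 + 8 + 24 + 75 + 11 + 24 + 4 + 23 + 24 + 14 = 243.
Total exposure: 5 + 1.5 + 3 + 6 + 1.5 + 4 + 1 + 2.5 + 5.5 + 3 = 33 days.
Posterior: α' = 24 + 243 = 267, β' = 18 + 33 = 51.
The posterior predictive for a window of length T is Negative Binomial with variance T·α'·(β'+T)/β'² = 9·267·60/2601 = 16020/289.

16020/289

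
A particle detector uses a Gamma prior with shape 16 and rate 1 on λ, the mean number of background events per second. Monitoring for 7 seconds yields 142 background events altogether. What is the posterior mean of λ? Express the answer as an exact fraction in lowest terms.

79/4

Total count 142 over total exposure 7 seconds.
Gamma(α, β) with Poisson data over total exposure Σt gives posterior Gamma(α+Σx, β+Σt) = Gamma(158, 8).
Posterior mean = α'/β' = 158/8 = 79/4.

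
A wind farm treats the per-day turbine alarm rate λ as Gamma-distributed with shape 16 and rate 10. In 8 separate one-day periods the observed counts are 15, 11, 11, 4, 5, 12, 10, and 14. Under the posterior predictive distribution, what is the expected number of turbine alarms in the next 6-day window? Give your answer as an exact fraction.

98/3

Total count: 15 + 11 + 11 + 4 + 5 + 12 + 10 + 14 = 82.
Total exposure: 8 days.
By Gamma–Poisson conjugacy, the posterior is Gamma(α + Σx, β + Σt) = Gamma(16 + 82, 10 + 8) = Gamma(98, 18).
Predictive mean over a 6-day window = T·E[λ|data] = 6·98/18 = 98/3.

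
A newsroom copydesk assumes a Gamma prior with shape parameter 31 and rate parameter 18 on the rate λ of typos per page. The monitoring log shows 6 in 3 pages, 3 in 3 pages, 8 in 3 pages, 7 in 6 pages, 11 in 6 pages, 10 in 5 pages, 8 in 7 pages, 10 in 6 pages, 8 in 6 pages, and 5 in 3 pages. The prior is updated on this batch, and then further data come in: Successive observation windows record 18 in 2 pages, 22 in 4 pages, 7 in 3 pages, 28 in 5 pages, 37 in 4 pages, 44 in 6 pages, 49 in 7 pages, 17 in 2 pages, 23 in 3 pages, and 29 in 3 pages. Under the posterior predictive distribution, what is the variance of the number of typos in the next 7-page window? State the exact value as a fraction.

Total count: 6 + 3 + 8 + 7 + 11 + 10 + 8 + 10 + 8 + 5 = 76.
Total exposure: 3 + 3 + 3 + 6 + 6 + 5 + 7 + 6 + 6 + 3 = 48 pages.
After the first batch: Gamma(31 + 76, 18 + 48) = Gamma(107, 66).
Total count: 18 + 22 + 7 + 28 + 37 + 44 + 49 + 17 + 23 + 29 = 274.
Total exposure: 2 + 4 + 3 + 5 + 4 + 6 + 7 + 2 + 3 + 3 = 39 pages.
After the second batch: Gamma(107 + 274, 66 + 39) = Gamma(381, 105).
The posterior predictive for a window of length T is Negative Binomial with variance T·α'·(β'+T)/β'² = 7·381·112/11025 = 2032/75.

2032/75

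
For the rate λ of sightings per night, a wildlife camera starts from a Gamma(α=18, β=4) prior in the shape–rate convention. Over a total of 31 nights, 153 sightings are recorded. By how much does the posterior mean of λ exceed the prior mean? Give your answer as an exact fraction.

Total count 153 over total exposure 31 nights.
By Gamma–Poisson conjugacy, the posterior is Gamma(α + Σx, β + Σt) = Gamma(18 + 153, 4 + 31) = Gamma(171, 35).
Posterior mean = 171/35 = 171/35; prior mean = 18/4 = 9/2. Difference = 171/35 − 9/2 = 27/70.

27/70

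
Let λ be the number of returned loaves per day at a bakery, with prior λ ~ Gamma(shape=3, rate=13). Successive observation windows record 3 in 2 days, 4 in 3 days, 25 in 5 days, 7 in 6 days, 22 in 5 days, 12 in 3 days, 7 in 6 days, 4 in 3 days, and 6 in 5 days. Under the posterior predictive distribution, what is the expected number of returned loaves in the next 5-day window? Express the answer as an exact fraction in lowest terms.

Total count: 3 + 4 + 25 + 7 + 22 + 12 + 7 + 4 + 6 = 90.
Total exposure: 2 + 3 + 5 + 6 + 5 + 3 + 6 + 3 + 5 = 38 days.
Conjugate update: add total count to the shape and total exposure to the rate, giving Gamma(93, 51).
Predictive mean over a 5-day window = T·E[λ|data] = 5·93/51 = 155/17.

155/17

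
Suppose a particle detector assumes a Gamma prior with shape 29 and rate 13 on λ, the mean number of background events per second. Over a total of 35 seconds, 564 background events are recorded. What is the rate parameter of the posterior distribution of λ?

48

Total count 564 over total exposure 35 seconds.
The Gamma prior is conjugate for the Poisson rate, so λ | data ~ Gamma(29+564, 13+35) = Gamma(593, 48).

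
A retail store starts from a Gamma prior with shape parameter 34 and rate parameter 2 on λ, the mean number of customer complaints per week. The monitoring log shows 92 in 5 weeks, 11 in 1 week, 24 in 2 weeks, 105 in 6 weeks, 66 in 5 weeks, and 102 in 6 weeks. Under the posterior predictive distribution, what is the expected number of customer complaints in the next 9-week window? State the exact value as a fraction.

Total count: 92 + 11 + 24 + 105 + 66 + 102 = 400.
Total exposure: 5 + 1 + 2 + 6 + 5 + 6 = 25 weeks.
The Gamma prior is conjugate for the Poisson rate, so λ | data ~ Gamma(34+400, 2+25) = Gamma(434, 27).
Predictive mean over a 9-week window = T·E[λ|data] = 9·434/27 = 434/3.

434/3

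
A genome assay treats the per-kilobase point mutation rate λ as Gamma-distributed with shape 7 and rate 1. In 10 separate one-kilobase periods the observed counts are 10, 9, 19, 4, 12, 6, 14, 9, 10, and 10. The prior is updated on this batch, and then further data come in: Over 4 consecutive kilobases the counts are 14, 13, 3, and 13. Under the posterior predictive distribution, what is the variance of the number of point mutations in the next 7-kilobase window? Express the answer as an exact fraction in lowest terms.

Total count: 10 + 9 + 19 + 4 + 12 + 6 + 14 + 9 + 10 + 10 = 103.
Total exposure: 10 kilobases.
After the first batch: Gamma(7 + 103, 1 + 10) = Gamma(110, 11).
Total count: 14 + 13 + 3 + 13 = 43.
Total exposure: 4 kilobases.
After the second batch: Gamma(110 + 43, 11 + 4) = Gamma(153, 15).
The posterior predictive for a window of length T is Negative Binomial with variance T·α'·(β'+T)/β'² = 7·153·22/225 = 2618/25.

2618/25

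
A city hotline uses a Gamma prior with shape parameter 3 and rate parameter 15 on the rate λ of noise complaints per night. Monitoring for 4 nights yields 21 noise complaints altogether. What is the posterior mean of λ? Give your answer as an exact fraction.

Total count 21 over total exposure 4 nights.
Conjugate update: add total count to the shape and total exposure to the rate, giving Gamma(24, 19).
Posterior mean = α'/β' = 24/19.

24/19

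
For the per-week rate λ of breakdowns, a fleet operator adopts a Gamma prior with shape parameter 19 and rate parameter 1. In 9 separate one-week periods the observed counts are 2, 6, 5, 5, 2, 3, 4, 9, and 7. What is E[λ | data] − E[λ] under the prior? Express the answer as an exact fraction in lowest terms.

Total count: 2 + 6 + 5 + 5 + 2 + 3 + 4 + 9 + 7 = 43.
Total exposure: 9 weeks.
By Gamma–Poisson conjugacy, the posterior is Gamma(α + Σx, β + Σt) = Gamma(19 + 43, 1 + 9) = Gamma(62, 10).
Posterior mean = 62/10 = 31/5; prior mean = 19/1 = 19. Difference = 31/5 − 19 = -64/5.

-64/5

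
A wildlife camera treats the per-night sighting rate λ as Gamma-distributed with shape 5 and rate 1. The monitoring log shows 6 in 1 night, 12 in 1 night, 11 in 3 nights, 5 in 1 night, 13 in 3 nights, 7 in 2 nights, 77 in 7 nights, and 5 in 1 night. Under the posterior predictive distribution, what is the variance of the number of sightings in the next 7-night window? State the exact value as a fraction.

Total count: 6 + 12 + 11 + 5 + 13 + 7 + 77 + 5 = 136.
Total exposure: 1 + 1 + 3 + 1 + 3 + 2 + 7 + 1 = 19 nights.
Posterior: α' = 5 + 136 = 141, β' = 1 + 19 = 20.
The posterior predictive for a window of length T is Negative Binomial with variance T·α'·(β'+T)/β'² = 7·141·27/400 = 26649/400.

26649/400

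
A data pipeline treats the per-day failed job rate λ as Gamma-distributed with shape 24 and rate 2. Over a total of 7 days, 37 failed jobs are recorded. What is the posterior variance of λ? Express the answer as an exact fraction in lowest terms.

61/81

Total count 37 over total exposure 7 days.
Conjugate update: add total count to the shape and total exposure to the rate, giving Gamma(61, 9).
Posterior variance = α'/β'² = 61/81.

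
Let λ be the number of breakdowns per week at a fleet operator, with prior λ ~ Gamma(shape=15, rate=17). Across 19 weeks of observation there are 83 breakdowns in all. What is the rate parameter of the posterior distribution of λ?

Total count 83 over total exposure 19 weeks.
Gamma(α, β) with Poisson data over total exposure Σt gives posterior Gamma(α+Σx, β+Σt) = Gamma(98, 36).

36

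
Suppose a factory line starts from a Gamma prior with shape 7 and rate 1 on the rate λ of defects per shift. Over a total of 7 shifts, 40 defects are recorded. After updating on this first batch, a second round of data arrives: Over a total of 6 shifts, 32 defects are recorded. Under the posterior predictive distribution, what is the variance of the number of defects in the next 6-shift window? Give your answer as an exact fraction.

Total count 40 over total exposure 7 shifts.
After the first batch: Gamma(7 + 40, 1 + 7) = Gamma(47, 8).
Total count 32 over total exposure 6 shifts.
After the second batch: Gamma(47 + 32, 8 + 6) = Gamma(79, 14).
The posterior predictive for a window of length T is Negative Binomial with variance T·α'·(β'+T)/β'² = 6·79·20/196 = 2370/49.

2370/49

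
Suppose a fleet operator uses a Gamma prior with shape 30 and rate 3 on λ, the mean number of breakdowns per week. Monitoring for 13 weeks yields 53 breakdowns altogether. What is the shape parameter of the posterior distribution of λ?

Total count 53 over total exposure 13 weeks.
Conjugate update: add total count to the shape and total exposure to the rate, giving Gamma(83, 16).

83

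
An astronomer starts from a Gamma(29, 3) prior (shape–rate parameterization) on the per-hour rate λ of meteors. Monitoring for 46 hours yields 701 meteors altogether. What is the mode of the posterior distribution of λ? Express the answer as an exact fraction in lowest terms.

Total count 701 over total exposure 46 hours.
Gamma(α, β) with Poisson data over total exposure Σt gives posterior Gamma(α+Σx, β+Σt) = Gamma(730, 49).
Posterior mode = (α'−1)/β' = 729/49.

729/49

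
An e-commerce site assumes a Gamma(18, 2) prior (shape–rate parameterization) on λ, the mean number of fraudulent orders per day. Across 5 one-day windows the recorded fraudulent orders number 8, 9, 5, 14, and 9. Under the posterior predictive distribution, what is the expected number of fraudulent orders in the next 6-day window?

54

Total count: 8 + 9 + 5 + 14 + 9 = 45.
Total exposure: 5 days.
Posterior: α' = 18 + 45 = 63, β' = 2 + 5 = 7.
Predictive mean over a 6-day window = T·E[λ|data] = 6·63/7 = 54.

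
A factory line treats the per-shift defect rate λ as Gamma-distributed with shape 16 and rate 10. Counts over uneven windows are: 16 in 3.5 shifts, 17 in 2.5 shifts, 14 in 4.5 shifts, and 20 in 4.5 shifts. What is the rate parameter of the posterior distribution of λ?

Total count: 16 + 17 + 14 + 20 = 67.
Total exposure: 3.5 + 2.5 + 4.5 + 4.5 = 15 shifts.
By Gamma–Poisson conjugacy, the posterior is Gamma(α + Σx, β + Σt) = Gamma(16 + 67, 10 + 15) = Gamma(83, 25).

25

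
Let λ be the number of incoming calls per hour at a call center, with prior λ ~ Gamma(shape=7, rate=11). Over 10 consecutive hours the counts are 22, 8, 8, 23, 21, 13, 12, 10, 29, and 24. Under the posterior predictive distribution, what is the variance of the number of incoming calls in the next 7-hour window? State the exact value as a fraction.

236/3

Total count: 22 + 8 + 8 + 23 + 21 + 13 + 12 + 10 + 29 + 24 = 170.
Total exposure: 10 hours.
Posterior: α' = 7 + 170 = 177, β' = 11 + 10 = 21.
The posterior predictive for a window of length T is Negative Binomial with variance T·α'·(β'+T)/β'² = 7·177·28/441 = 236/3.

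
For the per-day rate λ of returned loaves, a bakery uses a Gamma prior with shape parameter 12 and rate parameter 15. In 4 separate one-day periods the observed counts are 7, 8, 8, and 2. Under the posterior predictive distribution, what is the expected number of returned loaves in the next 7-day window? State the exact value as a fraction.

Total count: 7 + 8 + 8 + 2 = 25.
Total exposure: 4 days.
Conjugate update: add total count to the shape and total exposure to the rate, giving Gamma(37, 19).
Predictive mean over a 7-day window = T·E[λ|data] = 7·37/19 = 259/19.

259/19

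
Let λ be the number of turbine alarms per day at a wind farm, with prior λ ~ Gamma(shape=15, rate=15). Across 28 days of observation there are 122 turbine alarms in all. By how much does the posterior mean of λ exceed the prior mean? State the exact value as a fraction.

94/43

Total count 122 over total exposure 28 days.
Posterior: α' = 15 + 122 = 137, β' = 15 + 28 = 43.
Posterior mean = 137/43 = 137/43; prior mean = 15/15 = 1. Difference = 137/43 − 1 = 94/43.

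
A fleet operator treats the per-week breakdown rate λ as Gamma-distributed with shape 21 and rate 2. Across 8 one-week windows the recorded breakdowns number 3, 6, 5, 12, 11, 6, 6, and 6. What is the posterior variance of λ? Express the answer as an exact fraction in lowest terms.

19/25

Total count: 3 + 6 + 5 + 12 + 11 + 6 + 6 + 6 = 55.
Total exposure: 8 weeks.
Gamma(α, β) with Poisson data over total exposure Σt gives posterior Gamma(α+Σx, β+Σt) = Gamma(76, 10).
Posterior variance = α'/β'² = 76/100 = 19/25.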